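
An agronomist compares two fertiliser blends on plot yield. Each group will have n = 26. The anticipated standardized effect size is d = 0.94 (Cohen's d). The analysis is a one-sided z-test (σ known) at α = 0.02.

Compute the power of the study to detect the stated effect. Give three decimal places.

Power ≈ 0.909

Noncentrality parameter: δ = d·√(n/2) = 0.94 × √(26/2) = 3.3892
One-sided α = 0.02 → critical value z_{0.02} = 2.054.
Power = Φ(δ − 2.054) = Φ(1.335) = 0.9091.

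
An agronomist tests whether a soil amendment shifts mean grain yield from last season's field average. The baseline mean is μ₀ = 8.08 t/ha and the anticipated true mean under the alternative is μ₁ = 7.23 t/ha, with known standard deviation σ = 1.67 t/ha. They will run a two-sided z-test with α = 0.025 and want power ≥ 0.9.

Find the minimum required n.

Standardized effect: d = |μ₁ − μ₀| / σ = |7.23 − 8.08| / 1.67 = 0.5090
Set Φ(δ − 2.241) = 0.9; then δ − 2.241 = Φ⁻¹(0.9) = 1.282, giving δ = 3.523.
(The Φ(−δ − z_{α/2}) term is vanishingly small for δ > 0 and is dropped in the standard sample-size formula.)
δ = d·√n ⇒ n = (δ/d)² = (3.523 / 0.5090)² = 47.91.
Rounding up, n = 48.

n = 48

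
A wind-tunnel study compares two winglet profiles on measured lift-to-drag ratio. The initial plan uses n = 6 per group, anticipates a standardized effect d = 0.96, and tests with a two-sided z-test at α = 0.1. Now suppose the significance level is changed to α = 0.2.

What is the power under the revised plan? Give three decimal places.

Power ≈ 0.650

δ = d·√(n/2) = 0.96 × √(6/2) = 1.6628 (unchanged). New critical value: z_{0.1} = 1.282.
Revised power = Φ(δ − 1.282) + Φ(−δ − 1.282) = Φ(0.381) + Φ(-2.944) = 0.6485 + 0.0016 = 0.6501.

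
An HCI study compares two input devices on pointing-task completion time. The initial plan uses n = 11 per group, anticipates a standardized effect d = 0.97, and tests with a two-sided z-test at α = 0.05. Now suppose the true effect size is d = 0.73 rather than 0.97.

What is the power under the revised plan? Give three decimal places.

With d = 0.73: δ = d·√(n/2) = 0.73 × √(11/2) = 1.7120. Critical value z_{0.025} = 1.960.
Revised power = Φ(δ − 1.960) + Φ(−δ − 1.960) = Φ(-0.248) + Φ(-3.672) = 0.4021 + 0.0001 = 0.4022.

Power ≈ 0.402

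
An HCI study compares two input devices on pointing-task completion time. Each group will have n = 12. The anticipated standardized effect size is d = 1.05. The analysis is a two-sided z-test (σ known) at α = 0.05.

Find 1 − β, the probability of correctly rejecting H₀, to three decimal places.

Power ≈ 0.730

Noncentrality parameter: λ = d·√(n/2) = 1.05 × √(12/2) = 2.5720
Critical value for a two-sided test at α = 0.05: z_{α/2} = 1.960.
Power = Φ(λ − 1.960) + Φ(−λ − 1.960) = Φ(0.612) + Φ(-4.532) = 0.7297 + 0.0000 = 0.7297.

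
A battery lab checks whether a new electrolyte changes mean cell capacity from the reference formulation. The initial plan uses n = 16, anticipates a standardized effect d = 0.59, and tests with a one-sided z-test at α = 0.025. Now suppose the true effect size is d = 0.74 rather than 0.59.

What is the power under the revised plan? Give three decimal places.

With d = 0.74: δ = d·√n = 0.74 × √16 = 2.9600. Critical value z_{0.025} = 1.960.
Revised power = P(Z > 1.960 − δ) = Φ(1.000) = 0.8414.

Power ≈ 0.841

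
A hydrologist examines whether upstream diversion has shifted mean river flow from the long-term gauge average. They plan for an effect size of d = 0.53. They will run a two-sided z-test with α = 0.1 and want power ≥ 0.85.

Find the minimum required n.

n = 26

Set Φ(δ − 1.645) = 0.85; then δ − 1.645 = Φ⁻¹(0.85) = 1.036, giving δ = 2.681.
(For δ > 0 the lower-tail rejection region contributes negligibly to power, so the one-term inversion is standard.)
δ = d·√n ⇒ n = (δ/d)² = (2.681 / 0.53)² = 25.59.
Round up to the next whole unit.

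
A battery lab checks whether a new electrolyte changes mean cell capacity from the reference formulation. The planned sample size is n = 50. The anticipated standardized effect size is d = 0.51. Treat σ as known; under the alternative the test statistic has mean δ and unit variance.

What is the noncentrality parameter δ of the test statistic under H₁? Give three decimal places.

δ ≈ 3.606

δ = d·√n = 0.51 × √50 = 3.6062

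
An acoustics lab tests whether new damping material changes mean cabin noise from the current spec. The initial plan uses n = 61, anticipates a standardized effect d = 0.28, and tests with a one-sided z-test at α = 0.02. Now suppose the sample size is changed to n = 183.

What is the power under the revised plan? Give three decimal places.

Power ≈ 0.959

With n = 183: δ = d·√n = 0.28 × √183 = 3.7878. Critical value z_{0.02} = 2.054.
Revised power = Φ(δ − 2.054) = Φ(1.734) = 0.9585.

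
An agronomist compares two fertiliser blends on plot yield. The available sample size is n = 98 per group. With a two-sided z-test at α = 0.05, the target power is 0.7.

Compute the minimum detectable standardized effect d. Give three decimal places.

Need Φ(δ − 1.960) = 0.7, so δ = 1.960 + 0.524 = 2.484.
(The second rejection-region term Φ(−δ − z_{α/2}) is negligible and dropped.)
δ = d·√(n/2) ⇒ d = δ/√(n/2) = 2.484/√(98/2) = 0.3549.

d ≈ 0.355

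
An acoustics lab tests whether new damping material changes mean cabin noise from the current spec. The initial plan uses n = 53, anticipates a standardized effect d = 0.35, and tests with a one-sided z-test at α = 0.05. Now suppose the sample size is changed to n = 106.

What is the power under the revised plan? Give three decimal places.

With n = 106: δ = d·√n = 0.35 × √106 = 3.6035. Critical value z_{0.05} = 1.645.
Revised power = Φ(δ − 1.645) = Φ(1.959) = 0.9749.

Power ≈ 0.975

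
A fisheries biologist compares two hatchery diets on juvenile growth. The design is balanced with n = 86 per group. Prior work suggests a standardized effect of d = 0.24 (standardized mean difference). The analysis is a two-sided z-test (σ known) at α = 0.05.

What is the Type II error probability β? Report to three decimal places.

β ≈ 0.650

Noncentrality parameter: δ = d·√(n/2) = 0.24 × √(86/2) = 1.5738
Two-sided α = 0.05 → critical value z_{0.025} = 1.960.
Power = Φ(δ − 1.960) + Φ(−δ − 1.960) = Φ(-0.386) + Φ(-3.534) = 0.3497 + 0.0002 = 0.3499.
Type II error: β = 1 − power = 1 − 0.3499 = 0.6501.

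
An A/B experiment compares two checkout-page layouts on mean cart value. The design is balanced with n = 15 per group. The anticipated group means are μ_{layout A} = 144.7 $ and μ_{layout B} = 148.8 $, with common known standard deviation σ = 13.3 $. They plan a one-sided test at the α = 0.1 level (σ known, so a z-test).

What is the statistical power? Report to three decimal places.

Power ≈ 0.331

Standardized effect: d = |μ_{layout A} − μ_{layout B}| / σ = |144.7 − 148.8| / 13.3 = 0.3083
Noncentrality parameter: λ = d·√(n/2) = 0.3083 × √(15/2) = 0.8442
One-sided α = 0.1 → critical value z_{0.1} = 1.282.
Power = P(Z > 1.282 − λ) = Φ(-0.437) = 0.3309.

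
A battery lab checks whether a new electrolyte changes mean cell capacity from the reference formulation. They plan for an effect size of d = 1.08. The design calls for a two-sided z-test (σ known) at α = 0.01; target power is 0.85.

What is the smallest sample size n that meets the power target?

n = 12

For power 0.85 need Φ(δ − z_{0.005}) = 0.85, so δ = z_{0.005} + z_{0.15} = 2.576 + 1.036 = 3.612.
(Ignoring the negligible lower-tail rejection probability gives the usual closed-form inversion.)
δ = d·√n ⇒ n = (δ/d)² = (3.612 / 1.08)² = 11.19.
Round up to the next whole unit.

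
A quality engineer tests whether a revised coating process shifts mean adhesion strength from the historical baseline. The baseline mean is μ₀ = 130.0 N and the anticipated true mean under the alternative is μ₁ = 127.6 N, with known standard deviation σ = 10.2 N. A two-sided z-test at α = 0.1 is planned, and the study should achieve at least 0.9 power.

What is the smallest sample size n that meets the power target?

n = 155

Standardized effect: d = |μ₁ − μ₀| / σ = |127.6 − 130.0| / 10.2 = 0.2353
For power 0.9 need Φ(δ − z_{0.05}) = 0.9, so δ = z_{0.05} + z_{0.10} = 1.645 + 1.282 = 2.926.
(For δ > 0 the lower-tail rejection region contributes negligibly to power, so the one-term inversion is standard.)
δ = d·√n ⇒ n = (δ/d)² = (2.926 / 0.2353)² = 154.68.
Rounding up, n = 155.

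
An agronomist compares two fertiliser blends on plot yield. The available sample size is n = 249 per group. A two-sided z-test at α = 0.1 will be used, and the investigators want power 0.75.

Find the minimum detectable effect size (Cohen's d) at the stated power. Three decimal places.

Required noncentrality: δ = z_{0.05} + z_{0.25} = 1.645 + 0.674 = 2.319.
(Lower-tail contribution to power is negligible for δ > 0.)
δ = d·√(n/2) ⇒ d = δ/√(n/2) = 2.319/√(249/2) = 0.2079.

d ≈ 0.208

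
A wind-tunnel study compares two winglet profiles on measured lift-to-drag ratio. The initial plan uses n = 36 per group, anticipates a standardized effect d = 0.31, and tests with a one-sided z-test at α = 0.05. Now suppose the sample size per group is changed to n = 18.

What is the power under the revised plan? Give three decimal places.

Power ≈ 0.237

With n = 18 per group: δ = d·√(n/2) = 0.31 × √(18/2) = 0.9300. Critical value z_{0.05} = 1.645.
Revised power = Φ(δ − 1.645) = Φ(-0.715) = 0.2373.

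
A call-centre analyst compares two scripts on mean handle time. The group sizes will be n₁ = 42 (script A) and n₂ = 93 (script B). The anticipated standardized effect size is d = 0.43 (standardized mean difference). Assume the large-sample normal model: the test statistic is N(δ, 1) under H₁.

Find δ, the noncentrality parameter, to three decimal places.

δ ≈ 2.313

The noncentrality parameter scales effect size by the design's sample-size factor: δ = d / √(1/n₁ + 1/n₂) = 0.43 / √(1/42 + 1/93) = 2.3130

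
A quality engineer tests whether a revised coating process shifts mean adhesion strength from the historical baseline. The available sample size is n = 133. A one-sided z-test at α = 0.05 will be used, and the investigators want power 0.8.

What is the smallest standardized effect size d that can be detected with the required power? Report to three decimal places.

d ≈ 0.216

Required noncentrality: δ = z_{0.05} + z_{0.20} = 1.645 + 0.842 = 2.486.
δ = d·√n ⇒ d = δ/√n = 2.486/√133 = 0.2156.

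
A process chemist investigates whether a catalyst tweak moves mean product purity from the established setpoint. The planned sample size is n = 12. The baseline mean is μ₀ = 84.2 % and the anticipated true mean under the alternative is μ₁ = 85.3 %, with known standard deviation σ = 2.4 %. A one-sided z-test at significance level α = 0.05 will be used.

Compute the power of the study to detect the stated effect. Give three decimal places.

Standardized effect: d = |μ₁ − μ₀| / σ = |85.3 − 84.2| / 2.4 = 0.4583
Noncentrality parameter: δ = d·√n = 0.4583 × √12 = 1.5877
Critical value for a one-sided test at α = 0.05: z_α = 1.645.
Power = P(Z > 1.645 − δ) = Φ(-0.057) = 0.4772.

Power ≈ 0.477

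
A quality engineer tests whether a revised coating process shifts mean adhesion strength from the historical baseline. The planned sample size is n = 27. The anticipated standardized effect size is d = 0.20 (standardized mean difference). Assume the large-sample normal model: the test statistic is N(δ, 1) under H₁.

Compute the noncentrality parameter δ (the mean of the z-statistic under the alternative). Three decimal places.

δ ≈ 1.039

The noncentrality parameter scales effect size by the design's sample-size factor: δ = d·√n = 0.20 × √27 = 1.0392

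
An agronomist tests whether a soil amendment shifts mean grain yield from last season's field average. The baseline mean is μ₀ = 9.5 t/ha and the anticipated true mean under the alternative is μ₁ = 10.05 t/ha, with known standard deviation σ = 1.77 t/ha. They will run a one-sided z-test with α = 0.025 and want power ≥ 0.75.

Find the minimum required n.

Standardized effect: d = |μ₁ − μ₀| / σ = |10.05 − 9.5| / 1.77 = 0.3107
Set Φ(δ − 1.960) = 0.75; then δ − 1.960 = Φ⁻¹(0.75) = 0.674, giving δ = 2.634.
δ = d·√n ⇒ n = (δ/d)² = (2.634 / 0.3107)² = 71.88.
Rounding up, n = 72.

n = 72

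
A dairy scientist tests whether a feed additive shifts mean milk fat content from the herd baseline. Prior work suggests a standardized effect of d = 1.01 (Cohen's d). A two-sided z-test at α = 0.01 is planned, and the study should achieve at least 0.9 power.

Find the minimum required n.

Set Φ(δ − 2.576) = 0.9; then δ − 2.576 = Φ⁻¹(0.9) = 1.282, giving δ = 3.857.
(Ignoring the negligible lower-tail rejection probability gives the usual closed-form inversion.)
δ = d·√n ⇒ n = (δ/d)² = (3.857 / 1.01)² = 14.59.
Rounding up, n = 15.

n = 15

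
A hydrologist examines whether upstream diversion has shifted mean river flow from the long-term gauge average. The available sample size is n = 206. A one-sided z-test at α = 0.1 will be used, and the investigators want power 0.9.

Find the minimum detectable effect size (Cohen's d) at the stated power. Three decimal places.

Need Φ(δ − 1.282) = 0.9, so δ = 1.282 + 1.282 = 2.563.
δ = d·√n ⇒ d = δ/√n = 2.563/√206 = 0.1786.

d ≈ 0.179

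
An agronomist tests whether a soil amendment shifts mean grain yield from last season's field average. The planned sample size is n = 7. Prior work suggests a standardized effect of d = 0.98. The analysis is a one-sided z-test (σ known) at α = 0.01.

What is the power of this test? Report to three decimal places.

Power ≈ 0.605

Noncentrality parameter: δ = d·√n = 0.98 × √7 = 2.5928
One-sided α = 0.01 → critical value z_{0.01} = 2.326.
Power = P(Z > 2.326 − δ) = Φ(0.266) = 0.6051.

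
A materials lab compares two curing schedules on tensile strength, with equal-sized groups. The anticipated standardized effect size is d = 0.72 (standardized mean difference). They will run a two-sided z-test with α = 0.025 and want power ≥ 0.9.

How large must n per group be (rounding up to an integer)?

Set Φ(δ − 2.241) = 0.9; then δ − 2.241 = Φ⁻¹(0.9) = 1.282, giving δ = 3.523.
(The Φ(−δ − z_{α/2}) term is vanishingly small for δ > 0 and is dropped in the standard sample-size formula.)
δ = d·√(n/2) ⇒ n = 2(δ/d)² = 2 × (3.523 / 0.72)² = 47.88.
Rounding up, n = 48 per group.

n = 48 per group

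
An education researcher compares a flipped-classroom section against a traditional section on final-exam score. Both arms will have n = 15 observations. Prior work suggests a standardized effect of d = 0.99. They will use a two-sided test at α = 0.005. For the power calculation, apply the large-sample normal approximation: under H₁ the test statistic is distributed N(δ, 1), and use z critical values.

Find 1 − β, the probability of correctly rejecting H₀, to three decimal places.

Power ≈ 0.462

Noncentrality parameter: δ = d·√(n/2) = 0.99 × √(15/2) = 2.7112
Two-sided α = 0.005 → critical value z_{0.0025} = 2.807.
Power = Φ(δ − 2.807) + Φ(−δ − 2.807) = Φ(-0.096) + Φ(-5.518) = 0.4618 + 0.0000 = 0.4618.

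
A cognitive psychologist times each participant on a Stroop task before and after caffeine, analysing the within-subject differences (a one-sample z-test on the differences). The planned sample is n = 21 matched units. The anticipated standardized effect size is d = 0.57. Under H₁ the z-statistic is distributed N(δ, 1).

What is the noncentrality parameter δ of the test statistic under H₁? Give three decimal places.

δ ≈ 2.612

δ = d·√n = 0.57 × √21 = 2.6121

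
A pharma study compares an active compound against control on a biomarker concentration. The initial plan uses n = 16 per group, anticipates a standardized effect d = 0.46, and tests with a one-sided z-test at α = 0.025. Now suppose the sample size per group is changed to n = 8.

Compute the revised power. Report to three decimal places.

Power ≈ 0.149

With n = 8 per group: δ = d·√(n/2) = 0.46 × √(8/2) = 0.9200. Critical value z_{0.025} = 1.960.
Revised power = P(Z > 1.960 − δ) = Φ(-1.040) = 0.1492.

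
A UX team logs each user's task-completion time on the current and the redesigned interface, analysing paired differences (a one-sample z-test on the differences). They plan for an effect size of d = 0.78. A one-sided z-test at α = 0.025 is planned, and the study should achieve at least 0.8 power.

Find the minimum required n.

n = 13

For power 0.8 need Φ(δ − z_{0.025}) = 0.8, so δ = z_{0.025} + z_{0.20} = 1.960 + 0.842 = 2.802.
δ = d·√n ⇒ n = (δ/d)² = (2.802 / 0.78)² = 12.90.
Rounding up, n = 13.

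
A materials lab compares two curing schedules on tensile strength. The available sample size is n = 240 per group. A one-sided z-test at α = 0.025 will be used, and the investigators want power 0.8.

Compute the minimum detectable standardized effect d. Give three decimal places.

d ≈ 0.256

Required noncentrality: δ = z_{0.025} + z_{0.20} = 1.960 + 0.842 = 2.802.
δ = d·√(n/2) ⇒ d = δ/√(n/2) = 2.802/√(240/2) = 0.2557.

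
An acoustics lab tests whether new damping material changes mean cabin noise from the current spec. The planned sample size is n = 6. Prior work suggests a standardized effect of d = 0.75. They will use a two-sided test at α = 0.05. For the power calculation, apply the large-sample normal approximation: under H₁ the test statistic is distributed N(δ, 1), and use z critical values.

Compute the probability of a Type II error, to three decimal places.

Noncentrality parameter: λ = d·√n = 0.75 × √6 = 1.8371
Two-sided α = 0.05 → critical value z_{0.025} = 1.960.
Power = Φ(λ − 1.960) + Φ(−λ − 1.960) = Φ(-0.123) + Φ(-3.797) = 0.4511 + 0.0001 = 0.4512.
Type II error: β = 1 − power = 1 − 0.4512 = 0.5488.

β ≈ 0.549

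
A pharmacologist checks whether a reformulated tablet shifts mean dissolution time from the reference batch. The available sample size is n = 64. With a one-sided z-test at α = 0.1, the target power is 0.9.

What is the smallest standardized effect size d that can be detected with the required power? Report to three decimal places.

d ≈ 0.320

Required noncentrality: δ = z_{0.1} + z_{0.10} = 1.282 + 1.282 = 2.563.
δ = d·√n ⇒ d = δ/√n = 2.563/√64 = 0.3204.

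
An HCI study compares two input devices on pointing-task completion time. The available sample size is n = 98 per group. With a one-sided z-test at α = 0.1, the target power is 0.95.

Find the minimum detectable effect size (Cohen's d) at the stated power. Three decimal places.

Required noncentrality: δ = z_{0.1} + z_{0.05} = 1.282 + 1.645 = 2.926.
δ = d·√(n/2) ⇒ d = δ/√(n/2) = 2.926/√(98/2) = 0.4181.

d ≈ 0.418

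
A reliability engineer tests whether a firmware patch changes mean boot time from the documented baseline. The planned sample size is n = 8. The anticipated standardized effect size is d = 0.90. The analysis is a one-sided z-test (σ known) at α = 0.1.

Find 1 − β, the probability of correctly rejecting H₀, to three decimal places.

Power ≈ 0.897

Noncentrality parameter: λ = d·√n = 0.90 × √8 = 2.5456
Critical value for a one-sided test at α = 0.1: z_α = 1.282.
Power = Φ(λ − 1.282) = Φ(1.264) = 0.8969.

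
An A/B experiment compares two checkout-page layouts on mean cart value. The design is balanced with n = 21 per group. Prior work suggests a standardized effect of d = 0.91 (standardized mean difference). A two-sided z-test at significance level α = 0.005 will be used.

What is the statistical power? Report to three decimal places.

Power ≈ 0.556

Noncentrality parameter: δ = d·√(n/2) = 0.91 × √(21/2) = 2.9487
Two-sided α = 0.005 → critical value z_{0.0025} = 2.807.
Power = Φ(δ − 2.807) + Φ(−δ − 2.807) = Φ(0.142) + Φ(-5.756) = 0.5563 + 0.0000 = 0.5563.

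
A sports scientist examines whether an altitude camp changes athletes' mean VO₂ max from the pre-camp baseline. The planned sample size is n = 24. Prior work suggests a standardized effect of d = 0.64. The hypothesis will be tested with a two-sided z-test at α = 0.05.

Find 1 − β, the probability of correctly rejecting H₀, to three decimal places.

Power ≈ 0.880

Noncentrality parameter: δ = d·√n = 0.64 × √24 = 3.1353
Two-sided α = 0.05 → critical value z_{0.025} = 1.960.
Power = Φ(δ − 1.960) + Φ(−δ − 1.960) = Φ(1.175) + Φ(-5.095) = 0.8801 + 0.0000 = 0.8801.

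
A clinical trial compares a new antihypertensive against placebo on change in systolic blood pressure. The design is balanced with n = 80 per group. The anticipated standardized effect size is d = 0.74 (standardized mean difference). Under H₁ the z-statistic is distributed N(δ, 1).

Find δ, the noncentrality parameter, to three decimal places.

δ ≈ 4.680

The noncentrality parameter scales effect size by the design's sample-size factor: δ = d·√(n/2) = 0.74 × √(80/2) = 4.6802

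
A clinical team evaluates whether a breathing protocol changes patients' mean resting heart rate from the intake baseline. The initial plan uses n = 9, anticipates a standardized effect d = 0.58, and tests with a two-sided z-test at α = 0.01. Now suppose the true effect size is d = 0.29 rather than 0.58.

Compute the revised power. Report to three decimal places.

With d = 0.29: δ = d·√n = 0.29 × √9 = 0.8700. Critical value z_{0.005} = 2.576.
Revised power = Φ(δ − 2.576) + Φ(−δ − 2.576) = Φ(-1.706) + Φ(-3.446) = 0.0440 + 0.0003 = 0.0443.

Power ≈ 0.044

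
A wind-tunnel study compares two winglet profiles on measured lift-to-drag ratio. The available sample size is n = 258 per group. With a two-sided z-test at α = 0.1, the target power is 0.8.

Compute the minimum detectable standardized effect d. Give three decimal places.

d ≈ 0.219

Required noncentrality: δ = z_{0.05} + z_{0.20} = 1.645 + 0.842 = 2.486.
(The second rejection-region term Φ(−δ − z_{α/2}) is negligible and dropped.)
δ = d·√(n/2) ⇒ d = δ/√(n/2) = 2.486/√(258/2) = 0.2189.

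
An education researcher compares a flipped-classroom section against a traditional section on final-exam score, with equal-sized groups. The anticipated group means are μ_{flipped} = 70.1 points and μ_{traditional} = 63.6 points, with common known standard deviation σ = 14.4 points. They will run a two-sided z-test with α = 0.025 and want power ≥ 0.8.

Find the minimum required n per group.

n = 94 per group

Standardized effect: d = |μ_{flipped} − μ_{traditional}| / σ = |70.1 − 63.6| / 14.4 = 0.4514
For power 0.8 need Φ(δ − z_{0.0125}) = 0.8, so δ = z_{0.0125} + z_{0.20} = 2.241 + 0.842 = 3.083.
(The Φ(−δ − z_{α/2}) term is vanishingly small for δ > 0 and is dropped in the standard sample-size formula.)
δ = d·√(n/2) ⇒ n = 2(δ/d)² = 2 × (3.083 / 0.4514)² = 93.30.
Rounding up, n = 94 per group.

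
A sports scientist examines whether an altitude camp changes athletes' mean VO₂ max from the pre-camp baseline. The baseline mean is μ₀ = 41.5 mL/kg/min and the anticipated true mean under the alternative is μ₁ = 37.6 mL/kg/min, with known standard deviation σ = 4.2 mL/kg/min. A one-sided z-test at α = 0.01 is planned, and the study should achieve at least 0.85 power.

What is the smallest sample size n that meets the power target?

n = 14

Standardized effect: d = |μ₁ − μ₀| / σ = |37.6 − 41.5| / 4.2 = 0.9286
For power 0.85 need Φ(δ − z_{0.01}) = 0.85, so δ = z_{0.01} + z_{0.15} = 2.326 + 1.036 = 3.363.
δ = d·√n ⇒ n = (δ/d)² = (3.363 / 0.9286)² = 13.11.
Round up to the next whole unit.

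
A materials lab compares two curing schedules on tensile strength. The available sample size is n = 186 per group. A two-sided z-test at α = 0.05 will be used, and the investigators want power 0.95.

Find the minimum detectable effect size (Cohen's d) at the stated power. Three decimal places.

d ≈ 0.374

Need Φ(δ − 1.960) = 0.95, so δ = 1.960 + 1.645 = 3.605.
(The second rejection-region term Φ(−δ − z_{α/2}) is negligible and dropped.)
δ = d·√(n/2) ⇒ d = δ/√(n/2) = 3.605/√(186/2) = 0.3738.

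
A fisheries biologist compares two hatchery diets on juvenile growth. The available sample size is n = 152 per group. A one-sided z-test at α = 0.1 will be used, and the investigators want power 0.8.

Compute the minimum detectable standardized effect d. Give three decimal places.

d ≈ 0.244

Required noncentrality: δ = z_{0.1} + z_{0.20} = 1.282 + 0.842 = 2.123.
δ = d·√(n/2) ⇒ d = δ/√(n/2) = 2.123/√(152/2) = 0.2435.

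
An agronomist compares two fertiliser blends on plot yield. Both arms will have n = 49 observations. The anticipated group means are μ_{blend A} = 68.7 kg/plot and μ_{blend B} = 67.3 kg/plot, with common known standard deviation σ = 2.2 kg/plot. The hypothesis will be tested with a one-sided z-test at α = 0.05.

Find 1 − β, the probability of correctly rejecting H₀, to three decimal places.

Power ≈ 0.934

Standardized effect: d = |μ_{blend A} − μ_{blend B}| / σ = |68.7 − 67.3| / 2.2 = 0.6364
Noncentrality parameter: δ = d·√(n/2) = 0.6364 × √(49/2) = 3.1498
One-sided α = 0.05 → critical value z_{0.05} = 1.645.
Power = P(Z > 1.645 − δ) = Φ(1.505) = 0.9338.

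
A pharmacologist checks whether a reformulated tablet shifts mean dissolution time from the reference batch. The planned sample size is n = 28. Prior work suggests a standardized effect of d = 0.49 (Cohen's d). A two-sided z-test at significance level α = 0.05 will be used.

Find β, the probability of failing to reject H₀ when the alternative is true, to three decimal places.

Noncentrality parameter: δ = d·√n = 0.49 × √28 = 2.5928
Critical value for a two-sided test at α = 0.05: z_{α/2} = 1.960.
Power = Φ(δ − 1.960) + Φ(−δ − 1.960) = Φ(0.633) + Φ(-4.553) = 0.7366 + 0.0000 = 0.7366.
Type II error: β = 1 − power = 1 − 0.7366 = 0.2634.

β ≈ 0.263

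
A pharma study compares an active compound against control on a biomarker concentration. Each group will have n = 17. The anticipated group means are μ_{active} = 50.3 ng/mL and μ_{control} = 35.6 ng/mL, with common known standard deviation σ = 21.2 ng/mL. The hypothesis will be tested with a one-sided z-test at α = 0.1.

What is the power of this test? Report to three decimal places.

Power ≈ 0.770

Standardized effect: d = |μ_{active} − μ_{control}| / σ = |50.3 − 35.6| / 21.2 = 0.6934
Noncentrality parameter: δ = d·√(n/2) = 0.6934 × √(17/2) = 2.0216
Critical value for a one-sided test at α = 0.1: z_α = 1.282.
Power = P(Z > 1.282 − δ) = Φ(0.740) = 0.7704.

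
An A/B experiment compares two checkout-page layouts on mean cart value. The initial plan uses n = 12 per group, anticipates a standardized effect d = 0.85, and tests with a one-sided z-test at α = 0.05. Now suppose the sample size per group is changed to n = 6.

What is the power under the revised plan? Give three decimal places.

Power ≈ 0.431

With n = 6 per group: δ = d·√(n/2) = 0.85 × √(6/2) = 1.4722. Critical value z_{0.05} = 1.645.
Revised power = P(Z > 1.645 − δ) = Φ(-0.173) = 0.4315.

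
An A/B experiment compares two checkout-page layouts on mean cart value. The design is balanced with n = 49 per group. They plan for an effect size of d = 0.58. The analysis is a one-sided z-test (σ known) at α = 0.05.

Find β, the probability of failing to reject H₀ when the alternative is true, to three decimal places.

β ≈ 0.110

Noncentrality parameter: δ = d·√(n/2) = 0.58 × √(49/2) = 2.8709
One-sided α = 0.05 → critical value z_{0.05} = 1.645.
Power = Φ(δ − 1.645) = Φ(1.226) = 0.8899.
Type II error: β = 1 − power = 1 − 0.8899 = 0.1101.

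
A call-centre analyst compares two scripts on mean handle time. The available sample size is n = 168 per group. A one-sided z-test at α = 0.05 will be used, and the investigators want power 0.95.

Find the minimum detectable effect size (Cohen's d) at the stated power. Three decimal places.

Need Φ(δ − 1.645) = 0.95, so δ = 1.645 + 1.645 = 3.290.
δ = d·√(n/2) ⇒ d = δ/√(n/2) = 3.290/√(168/2) = 0.3589.

d ≈ 0.359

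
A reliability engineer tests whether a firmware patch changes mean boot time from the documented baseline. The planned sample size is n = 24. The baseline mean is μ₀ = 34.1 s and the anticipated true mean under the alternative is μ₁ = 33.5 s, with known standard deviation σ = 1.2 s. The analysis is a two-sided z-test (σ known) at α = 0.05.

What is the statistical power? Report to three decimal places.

Standardized effect: d = |μ₁ − μ₀| / σ = |33.5 − 34.1| / 1.2 = 0.5000
Noncentrality parameter: δ = d·√n = 0.5000 × √24 = 2.4495
Two-sided α = 0.05 → critical value z_{0.025} = 1.960.
Power = Φ(δ − 1.960) + Φ(−δ − 1.960) = Φ(0.490) + Φ(-4.409) = 0.6878 + 0.0000 = 0.6878.

Power ≈ 0.688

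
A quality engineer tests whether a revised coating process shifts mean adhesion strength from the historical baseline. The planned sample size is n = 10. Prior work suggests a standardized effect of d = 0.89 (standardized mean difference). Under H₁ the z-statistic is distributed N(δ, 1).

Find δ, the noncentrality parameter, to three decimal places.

δ ≈ 2.814

The noncentrality parameter scales effect size by the design's sample-size factor: δ = d·√n = 0.89 × √10 = 2.8144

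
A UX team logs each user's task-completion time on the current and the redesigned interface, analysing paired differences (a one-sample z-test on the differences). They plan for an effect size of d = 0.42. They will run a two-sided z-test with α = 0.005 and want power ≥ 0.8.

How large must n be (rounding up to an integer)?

For power 0.8 need Φ(δ − z_{0.0025}) = 0.8, so δ = z_{0.0025} + z_{0.20} = 2.807 + 0.842 = 3.649.
(Ignoring the negligible lower-tail rejection probability gives the usual closed-form inversion.)
δ = d·√n ⇒ n = (δ/d)² = (3.649 / 0.42)² = 75.47.
Rounding up, n = 76.

n = 76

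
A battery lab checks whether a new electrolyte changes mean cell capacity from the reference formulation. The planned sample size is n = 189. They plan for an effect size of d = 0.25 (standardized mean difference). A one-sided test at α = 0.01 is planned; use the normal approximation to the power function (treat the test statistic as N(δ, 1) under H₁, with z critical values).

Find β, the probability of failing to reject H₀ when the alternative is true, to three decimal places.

Noncentrality parameter: δ = d·√n = 0.25 × √189 = 3.4369
One-sided α = 0.01 → critical value z_{0.01} = 2.326.
Power = P(Z > 2.326 − δ) = Φ(1.111) = 0.8666.
Type II error: β = 1 − power = 1 − 0.8666 = 0.1334.

β ≈ 0.133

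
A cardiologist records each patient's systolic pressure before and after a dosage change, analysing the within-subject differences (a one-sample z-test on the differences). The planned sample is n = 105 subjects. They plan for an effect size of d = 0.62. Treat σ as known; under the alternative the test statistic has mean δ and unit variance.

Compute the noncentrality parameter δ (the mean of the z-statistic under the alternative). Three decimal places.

δ ≈ 6.353

The noncentrality parameter scales effect size by the design's sample-size factor: δ = d·√n = 0.62 × √105 = 6.3531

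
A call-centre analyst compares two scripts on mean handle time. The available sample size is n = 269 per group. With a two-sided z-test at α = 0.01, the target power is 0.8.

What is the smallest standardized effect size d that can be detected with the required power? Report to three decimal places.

d ≈ 0.295

Need Φ(δ − 2.576) = 0.8, so δ = 2.576 + 0.842 = 3.417.
(Lower-tail contribution to power is negligible for δ > 0.)
δ = d·√(n/2) ⇒ d = δ/√(n/2) = 3.417/√(269/2) = 0.2947.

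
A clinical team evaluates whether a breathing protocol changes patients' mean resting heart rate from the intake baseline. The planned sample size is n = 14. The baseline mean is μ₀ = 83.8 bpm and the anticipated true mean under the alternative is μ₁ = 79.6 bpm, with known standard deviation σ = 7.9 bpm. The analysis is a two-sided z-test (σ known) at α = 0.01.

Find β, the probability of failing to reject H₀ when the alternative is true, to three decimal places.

Standardized effect: d = |μ₁ − μ₀| / σ = |79.6 − 83.8| / 7.9 = 0.5316
Noncentrality parameter: δ = d·√n = 0.5316 × √14 = 1.9892
Two-sided α = 0.01 → critical value z_{0.005} = 2.576.
Power = Φ(δ − 2.576) + Φ(−δ − 2.576) = Φ(-0.587) + Φ(-4.565) = 0.2787 + 0.0000 = 0.2787.
Type II error: β = 1 − power = 1 − 0.2787 = 0.7213.

β ≈ 0.721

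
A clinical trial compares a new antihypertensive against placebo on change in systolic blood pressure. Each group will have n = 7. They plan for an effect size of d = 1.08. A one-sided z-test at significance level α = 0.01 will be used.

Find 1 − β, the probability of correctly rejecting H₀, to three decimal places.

Noncentrality parameter: δ = d·√(n/2) = 1.08 × √(7/2) = 2.0205
Critical value for a one-sided test at α = 0.01: z_α = 2.326.
Power = P(Z > 2.326 − δ) = Φ(-0.306) = 0.3799.

Power ≈ 0.380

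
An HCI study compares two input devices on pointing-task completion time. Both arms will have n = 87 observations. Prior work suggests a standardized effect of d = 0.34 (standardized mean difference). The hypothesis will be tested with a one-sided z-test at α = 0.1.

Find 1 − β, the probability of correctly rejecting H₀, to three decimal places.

Noncentrality parameter: δ = d·√(n/2) = 0.34 × √(87/2) = 2.2425
Critical value for a one-sided test at α = 0.1: z_α = 1.282.
Power = P(Z > 1.282 − δ) = Φ(0.961) = 0.8317.

Power ≈ 0.832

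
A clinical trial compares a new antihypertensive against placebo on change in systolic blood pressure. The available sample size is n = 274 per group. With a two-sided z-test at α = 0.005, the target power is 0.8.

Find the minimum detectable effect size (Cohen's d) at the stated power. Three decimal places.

Need Φ(δ − 2.807) = 0.8, so δ = 2.807 + 0.842 = 3.649.
(The second rejection-region term Φ(−δ − z_{α/2}) is negligible and dropped.)
δ = d·√(n/2) ⇒ d = δ/√(n/2) = 3.649/√(274/2) = 0.3117.

d ≈ 0.312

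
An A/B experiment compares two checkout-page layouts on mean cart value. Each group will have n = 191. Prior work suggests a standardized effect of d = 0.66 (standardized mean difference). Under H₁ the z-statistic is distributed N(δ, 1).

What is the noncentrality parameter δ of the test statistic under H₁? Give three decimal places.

δ ≈ 6.450

δ = d·√(n/2) = 0.66 × √(191/2) = 6.4498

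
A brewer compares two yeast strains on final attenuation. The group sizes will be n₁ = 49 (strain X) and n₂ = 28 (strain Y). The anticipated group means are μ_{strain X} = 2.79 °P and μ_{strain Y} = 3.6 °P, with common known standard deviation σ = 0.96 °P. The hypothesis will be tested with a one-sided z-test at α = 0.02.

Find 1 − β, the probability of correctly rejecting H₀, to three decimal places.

Power ≈ 0.934

Standardized effect: d = |μ_{strain X} − μ_{strain Y}| / σ = |2.79 − 3.6| / 0.96 = 0.8438
Noncentrality parameter: δ = d / √(1/n₁ + 1/n₂) = 0.8438 / √(1/49 + 1/28) = 3.5616
Critical value for a one-sided test at α = 0.02: z_α = 2.054.
Power = P(Z > 2.054 − δ) = Φ(1.508) = 0.9342.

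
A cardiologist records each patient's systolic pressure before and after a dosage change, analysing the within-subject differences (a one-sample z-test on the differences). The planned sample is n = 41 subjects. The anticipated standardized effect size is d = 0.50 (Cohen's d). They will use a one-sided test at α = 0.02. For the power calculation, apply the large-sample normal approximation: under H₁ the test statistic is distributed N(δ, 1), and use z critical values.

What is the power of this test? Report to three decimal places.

Power ≈ 0.874

Noncentrality parameter: δ = d·√n = 0.50 × √41 = 3.2016
Critical value for a one-sided test at α = 0.02: z_α = 2.054.
Power = Φ(δ − 2.054) = Φ(1.148) = 0.8745.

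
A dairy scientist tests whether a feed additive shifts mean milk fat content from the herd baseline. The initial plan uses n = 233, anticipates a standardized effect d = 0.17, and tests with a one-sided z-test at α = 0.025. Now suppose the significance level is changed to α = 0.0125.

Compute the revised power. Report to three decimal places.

Power ≈ 0.638

δ = d·√n = 0.17 × √233 = 2.5949 (unchanged). New critical value: z_{0.0125} = 2.241.
Revised power = P(Z > 2.241 − δ) = Φ(0.354) = 0.6382.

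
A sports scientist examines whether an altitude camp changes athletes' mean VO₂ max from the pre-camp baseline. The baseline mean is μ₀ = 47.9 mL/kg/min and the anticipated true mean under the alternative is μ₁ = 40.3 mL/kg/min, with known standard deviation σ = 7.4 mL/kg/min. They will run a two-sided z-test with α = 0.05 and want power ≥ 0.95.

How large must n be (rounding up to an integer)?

Standardized effect: d = |μ₁ − μ₀| / σ = |40.3 − 47.9| / 7.4 = 1.0270
Set Φ(δ − 1.960) = 0.95; then δ − 1.960 = Φ⁻¹(0.95) = 1.645, giving δ = 3.605.
(Ignoring the negligible lower-tail rejection probability gives the usual closed-form inversion.)
δ = d·√n ⇒ n = (δ/d)² = (3.605 / 1.0270)² = 12.32.
Round up to the next whole unit.

n = 13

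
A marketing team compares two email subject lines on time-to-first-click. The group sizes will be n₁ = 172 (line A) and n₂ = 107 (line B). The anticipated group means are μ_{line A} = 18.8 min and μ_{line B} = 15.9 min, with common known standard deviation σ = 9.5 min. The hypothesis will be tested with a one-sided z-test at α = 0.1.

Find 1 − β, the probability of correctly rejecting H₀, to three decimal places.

Standardized effect: d = |μ_{line A} − μ_{line B}| / σ = |18.8 − 15.9| / 9.5 = 0.3053
Noncentrality parameter: δ = d / √(1/n₁ + 1/n₂) = 0.3053 / √(1/172 + 1/107) = 2.4793
One-sided α = 0.1 → critical value z_{0.1} = 1.282.
Power = P(Z > 1.282 − δ) = Φ(1.198) = 0.8845.

Power ≈ 0.884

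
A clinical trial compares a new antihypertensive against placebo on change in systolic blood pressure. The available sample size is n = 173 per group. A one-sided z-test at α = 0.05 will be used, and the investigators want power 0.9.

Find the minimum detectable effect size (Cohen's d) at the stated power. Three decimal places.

d ≈ 0.315

Need Φ(δ − 1.645) = 0.9, so δ = 1.645 + 1.282 = 2.926.
δ = d·√(n/2) ⇒ d = δ/√(n/2) = 2.926/√(173/2) = 0.3146.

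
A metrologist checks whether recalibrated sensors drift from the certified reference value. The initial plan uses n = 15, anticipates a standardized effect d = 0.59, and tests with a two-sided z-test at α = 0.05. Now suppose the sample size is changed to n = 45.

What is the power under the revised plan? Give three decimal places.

Power ≈ 0.977

With n = 45: δ = d·√n = 0.59 × √45 = 3.9578. Critical value z_{0.025} = 1.960.
Revised power = Φ(δ − 1.960) + Φ(−δ − 1.960) = Φ(1.998) + Φ(-5.918) = 0.9771 + 0.0000 = 0.9771.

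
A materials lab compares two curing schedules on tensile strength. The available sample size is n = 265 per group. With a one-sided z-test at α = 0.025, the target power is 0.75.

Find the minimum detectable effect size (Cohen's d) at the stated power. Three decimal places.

Need Φ(δ − 1.960) = 0.75, so δ = 1.960 + 0.674 = 2.634.
δ = d·√(n/2) ⇒ d = δ/√(n/2) = 2.634/√(265/2) = 0.2289.

d ≈ 0.229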